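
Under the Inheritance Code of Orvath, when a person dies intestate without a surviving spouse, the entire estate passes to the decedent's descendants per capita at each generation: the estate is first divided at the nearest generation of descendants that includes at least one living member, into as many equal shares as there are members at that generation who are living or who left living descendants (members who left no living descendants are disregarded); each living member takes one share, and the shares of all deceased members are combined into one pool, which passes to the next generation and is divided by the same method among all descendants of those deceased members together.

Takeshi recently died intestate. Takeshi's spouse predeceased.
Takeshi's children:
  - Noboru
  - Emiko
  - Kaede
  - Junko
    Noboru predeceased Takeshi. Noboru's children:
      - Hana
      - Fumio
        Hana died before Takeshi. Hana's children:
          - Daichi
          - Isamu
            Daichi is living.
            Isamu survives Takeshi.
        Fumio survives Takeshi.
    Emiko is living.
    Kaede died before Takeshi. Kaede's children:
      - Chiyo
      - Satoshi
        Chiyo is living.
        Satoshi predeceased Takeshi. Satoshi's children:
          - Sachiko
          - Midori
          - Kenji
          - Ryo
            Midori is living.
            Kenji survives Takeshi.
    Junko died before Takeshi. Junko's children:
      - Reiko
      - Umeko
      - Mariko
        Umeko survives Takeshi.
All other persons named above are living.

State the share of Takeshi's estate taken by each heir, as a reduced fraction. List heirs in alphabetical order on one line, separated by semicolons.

There is no surviving spouse, so the entire estate passes to Takeshi's descendants per capita at each generation.
At generation 1 (Noboru, Emiko, Kaede, Junko) there are 4 shares of (1)/4 = 1/4 each.
Living: Emiko — each takes 1/4.
Deceased: Noboru, Kaede, and Junko. Their combined 3/4 is pooled and carried to generation 2.
At generation 2 (Hana, Fumio, Chiyo, Satoshi, Reiko, Umeko, Mariko) there are 7 shares of (3/4)/7 = 3/28 each.
Living: Fumio, Chiyo, Reiko, Umeko, and Mariko — each takes 3/28.
Deceased: Hana and Satoshi. Their combined 3/14 is pooled and carried to generation 3.
At generation 3 (Daichi, Isamu, Sachiko, Midori, Kenji, Ryo) there are 6 shares of (3/14)/6 = 1/28 each.
Living: Daichi, Isamu, Sachiko, Midori, Kenji, and Ryo — each takes 1/28.

Chiyo 3/28; Daichi 1/28; Emiko 1/4; Fumio 3/28; Isamu 1/28; Kenji 1/28; Mariko 3/28; Midori 1/28; Reiko 3/28; Ryo 1/28; Sachiko 1/28; Umeko 3/28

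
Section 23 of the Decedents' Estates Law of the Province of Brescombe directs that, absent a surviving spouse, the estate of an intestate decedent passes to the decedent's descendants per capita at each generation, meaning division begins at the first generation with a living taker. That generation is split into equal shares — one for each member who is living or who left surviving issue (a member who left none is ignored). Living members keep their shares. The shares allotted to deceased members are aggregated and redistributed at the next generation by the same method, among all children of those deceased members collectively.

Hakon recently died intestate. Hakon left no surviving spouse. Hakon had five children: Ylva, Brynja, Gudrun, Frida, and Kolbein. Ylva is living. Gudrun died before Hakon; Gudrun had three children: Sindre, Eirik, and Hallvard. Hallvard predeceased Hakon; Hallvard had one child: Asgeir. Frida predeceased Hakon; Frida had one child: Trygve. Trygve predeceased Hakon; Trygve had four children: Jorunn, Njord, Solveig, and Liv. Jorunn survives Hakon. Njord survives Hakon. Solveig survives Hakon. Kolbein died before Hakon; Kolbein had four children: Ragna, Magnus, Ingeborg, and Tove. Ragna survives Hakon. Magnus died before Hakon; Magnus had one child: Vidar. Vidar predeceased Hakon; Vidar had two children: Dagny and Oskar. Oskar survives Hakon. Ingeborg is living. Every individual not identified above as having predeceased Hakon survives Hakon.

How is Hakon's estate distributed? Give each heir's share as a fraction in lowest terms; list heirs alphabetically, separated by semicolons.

Asgeir 3/80; Brynja 1/5; Dagny 3/160; Eirik 3/40; Ingeborg 3/40; Jorunn 3/80; Liv 3/80; Njord 3/80; Oskar 3/160; Ragna 3/40; Sindre 3/40; Solveig 3/80; Tove 3/40; Ylva 1/5

There is no surviving spouse, so the entire estate passes to Hakon's descendants per capita at each generation.
At generation 1 (Ylva, Brynja, Gudrun, Frida, Kolbein) there are 5 shares of (1)/5 = 1/5 each.
Living: Ylva and Brynja — each takes 1/5.
Deceased: Gudrun, Frida, and Kolbein. Their combined 3/5 is pooled and carried to generation 2.
At generation 2 (Sindre, Eirik, Hallvard, Trygve, Ragna, Magnus, Ingeborg, Tove) there are 8 shares of (3/5)/8 = 3/40 each.
Living: Sindre, Eirik, Ragna, Ingeborg, and Tove — each takes 3/40.
Deceased: Hallvard, Trygve, and Magnus. Their combined 9/40 is pooled and carried to generation 3.
At generation 3 (Asgeir, Jorunn, Njord, Solveig, Liv, Vidar) there are 6 shares of (9/40)/6 = 3/80 each.
Living: Asgeir, Jorunn, Njord, Solveig, and Liv — each takes 3/80.
Deceased: Vidar. That 3/80 share is carried to generation 4.
At generation 4 (Dagny, Oskar) there are 2 shares of (3/80)/2 = 3/160 each.
Living: Dagny and Oskar — each takes 3/160.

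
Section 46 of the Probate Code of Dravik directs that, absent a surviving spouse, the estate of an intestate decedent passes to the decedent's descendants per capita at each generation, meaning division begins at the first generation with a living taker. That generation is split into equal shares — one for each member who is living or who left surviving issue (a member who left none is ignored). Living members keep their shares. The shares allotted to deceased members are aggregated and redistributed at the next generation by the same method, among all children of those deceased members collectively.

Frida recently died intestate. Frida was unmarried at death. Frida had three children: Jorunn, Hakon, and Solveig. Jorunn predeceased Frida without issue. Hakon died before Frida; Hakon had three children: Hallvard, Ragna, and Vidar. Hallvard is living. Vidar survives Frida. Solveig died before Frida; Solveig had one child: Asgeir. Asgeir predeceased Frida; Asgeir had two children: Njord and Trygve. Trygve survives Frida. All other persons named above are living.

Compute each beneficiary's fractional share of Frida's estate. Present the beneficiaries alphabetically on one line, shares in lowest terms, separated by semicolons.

Hallvard 1/4; Njord 1/8; Ragna 1/4; Trygve 1/8; Vidar 1/4

There is no surviving spouse, so the entire estate passes to Frida's descendants per capita at each generation.
No one at generation 1 (Hakon, Solveig) is living; moving to the next generation.
At generation 2 (Hallvard, Ragna, Vidar, Asgeir) there are 4 shares of (1)/4 = 1/4 each.
Living: Hallvard, Ragna, and Vidar — each takes 1/4.
Deceased: Asgeir. That 1/4 share is carried to generation 3.
At generation 3 (Njord, Trygve) there are 2 shares of (1/4)/2 = 1/8 each.
Living: Njord and Trygve — each takes 1/8.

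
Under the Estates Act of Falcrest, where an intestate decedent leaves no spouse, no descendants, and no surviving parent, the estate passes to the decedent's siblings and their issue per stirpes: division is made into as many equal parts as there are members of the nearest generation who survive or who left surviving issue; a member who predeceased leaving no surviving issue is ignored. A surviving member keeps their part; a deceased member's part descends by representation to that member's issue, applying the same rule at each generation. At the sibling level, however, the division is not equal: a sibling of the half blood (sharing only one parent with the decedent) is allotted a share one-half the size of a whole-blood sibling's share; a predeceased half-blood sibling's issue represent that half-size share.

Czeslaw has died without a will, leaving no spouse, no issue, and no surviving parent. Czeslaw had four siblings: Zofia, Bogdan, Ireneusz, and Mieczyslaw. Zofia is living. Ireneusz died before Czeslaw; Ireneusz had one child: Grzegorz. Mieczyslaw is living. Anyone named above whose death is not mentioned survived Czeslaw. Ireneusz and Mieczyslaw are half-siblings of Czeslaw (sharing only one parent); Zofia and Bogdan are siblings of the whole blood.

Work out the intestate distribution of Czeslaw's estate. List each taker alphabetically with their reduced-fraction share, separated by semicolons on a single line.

Bogdan 1/3; Grzegorz 1/6; Mieczyslaw 1/6; Zofia 1/3

No spouse, descendants, or parent survives, so the estate passes to Czeslaw's siblings per stirpes.
Half-blood siblings count for one-half the weight of whole-blood siblings at the initial division.
Dividing 1 in proportion to weights (total weight 3): Zofia (weight 1) → 1/3; Bogdan (weight 1) → 1/3; Ireneusz (weight 1/2) → 1/6; Mieczyslaw (weight 1/2) → 1/6.
Zofia is living and takes 1/3.
Bogdan is living and takes 1/3.
Ireneusz predeceased; the 1/6 allotted to Ireneusz's branch passes to Ireneusz's issue by representation.
Grzegorz is the sole taker at this level and receives the full 1/6.
Mieczyslaw is living and takes 1/6.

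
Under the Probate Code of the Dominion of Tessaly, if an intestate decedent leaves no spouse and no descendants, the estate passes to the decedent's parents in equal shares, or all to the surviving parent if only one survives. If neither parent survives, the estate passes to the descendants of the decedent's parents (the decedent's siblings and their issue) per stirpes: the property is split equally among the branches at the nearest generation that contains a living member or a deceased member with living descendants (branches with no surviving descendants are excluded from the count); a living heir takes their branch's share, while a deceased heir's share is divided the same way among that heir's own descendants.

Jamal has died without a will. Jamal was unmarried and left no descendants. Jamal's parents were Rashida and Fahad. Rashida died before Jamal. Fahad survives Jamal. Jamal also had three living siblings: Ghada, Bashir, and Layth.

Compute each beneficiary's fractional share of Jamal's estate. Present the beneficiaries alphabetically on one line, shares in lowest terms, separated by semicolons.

Only one parent, Fahad, survives, so Fahad takes the entire estate. The siblings take nothing because a surviving parent has priority.

Fahad 1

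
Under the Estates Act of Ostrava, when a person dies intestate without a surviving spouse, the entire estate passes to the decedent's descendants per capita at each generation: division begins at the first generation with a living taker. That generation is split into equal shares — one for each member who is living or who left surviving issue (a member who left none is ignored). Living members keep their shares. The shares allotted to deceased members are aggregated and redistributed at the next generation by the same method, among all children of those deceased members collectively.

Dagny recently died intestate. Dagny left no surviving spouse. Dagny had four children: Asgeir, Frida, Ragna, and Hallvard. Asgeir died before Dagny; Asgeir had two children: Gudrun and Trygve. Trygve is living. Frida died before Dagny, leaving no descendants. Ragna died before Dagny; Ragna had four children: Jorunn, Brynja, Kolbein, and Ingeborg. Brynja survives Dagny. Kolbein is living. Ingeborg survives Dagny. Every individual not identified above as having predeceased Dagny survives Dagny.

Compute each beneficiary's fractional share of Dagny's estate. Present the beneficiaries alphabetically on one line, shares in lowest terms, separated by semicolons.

Brynja 1/9; Gudrun 1/9; Hallvard 1/3; Ingeborg 1/9; Jorunn 1/9; Kolbein 1/9; Trygve 1/9

There is no surviving spouse, so the entire estate passes to Dagny's descendants per capita at each generation.
At generation 1 (Asgeir, Ragna, Hallvard) there are 3 shares of (1)/3 = 1/3 each.
Living: Hallvard — each takes 1/3.
Deceased: Asgeir and Ragna. Their combined 2/3 is pooled and carried to generation 2.
At generation 2 (Gudrun, Trygve, Jorunn, Brynja, Kolbein, Ingeborg) there are 6 shares of (2/3)/6 = 1/9 each.
Living: Gudrun, Trygve, Jorunn, Brynja, Kolbein, and Ingeborg — each takes 1/9.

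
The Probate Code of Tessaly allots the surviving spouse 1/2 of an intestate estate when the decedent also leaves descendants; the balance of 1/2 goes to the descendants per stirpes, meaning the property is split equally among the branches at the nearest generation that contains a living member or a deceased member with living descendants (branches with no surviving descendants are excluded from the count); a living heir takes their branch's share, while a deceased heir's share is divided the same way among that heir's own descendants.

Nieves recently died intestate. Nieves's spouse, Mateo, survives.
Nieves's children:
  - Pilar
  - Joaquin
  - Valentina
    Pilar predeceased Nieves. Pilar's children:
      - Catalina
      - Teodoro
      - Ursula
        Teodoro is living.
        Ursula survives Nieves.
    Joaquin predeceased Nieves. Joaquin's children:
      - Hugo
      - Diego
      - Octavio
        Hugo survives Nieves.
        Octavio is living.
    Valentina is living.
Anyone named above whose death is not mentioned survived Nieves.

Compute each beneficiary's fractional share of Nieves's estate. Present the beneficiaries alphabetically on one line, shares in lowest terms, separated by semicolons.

Catalina 1/18; Diego 1/18; Hugo 1/18; Mateo 1/2; Octavio 1/18; Teodoro 1/18; Ursula 1/18; Valentina 1/6

Mateo, as surviving spouse, takes 1/2.
The remaining 1/2 passes to Nieves's descendants per stirpes.
The 1/2 is divided into 3 equal shares of 1/6 among Pilar, Joaquin, Valentina.
Pilar predeceased; the 1/6 allotted to Pilar's branch passes to Pilar's issue by representation.
The 1/6 is divided into 3 equal shares of 1/18 among Catalina, Teodoro, Ursula.
Catalina is living and takes 1/18.
Teodoro is living and takes 1/18.
Ursula is living and takes 1/18.
Joaquin predeceased; the 1/6 allotted to Joaquin's branch passes to Joaquin's issue by representation.
The 1/6 is divided into 3 equal shares of 1/18 among Hugo, Diego, Octavio.
Hugo is living and takes 1/18.
Diego is living and takes 1/18.
Octavio is living and takes 1/18.
Valentina is living and takes 1/6.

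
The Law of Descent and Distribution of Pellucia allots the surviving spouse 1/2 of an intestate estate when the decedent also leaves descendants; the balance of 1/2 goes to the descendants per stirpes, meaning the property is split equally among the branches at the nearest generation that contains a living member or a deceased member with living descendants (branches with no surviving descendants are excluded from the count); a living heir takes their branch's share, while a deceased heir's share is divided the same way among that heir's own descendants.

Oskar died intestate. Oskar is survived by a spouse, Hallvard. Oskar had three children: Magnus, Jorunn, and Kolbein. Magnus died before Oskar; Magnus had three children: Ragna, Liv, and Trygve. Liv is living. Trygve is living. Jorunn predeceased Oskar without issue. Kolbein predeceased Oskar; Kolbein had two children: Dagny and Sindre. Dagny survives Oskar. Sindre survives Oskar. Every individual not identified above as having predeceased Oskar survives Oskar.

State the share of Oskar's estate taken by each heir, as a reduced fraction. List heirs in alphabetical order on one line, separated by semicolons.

Hallvard, as surviving spouse, takes 1/2.
The remaining 1/2 passes to Oskar's descendants per stirpes.
Jorunn left no surviving issue, so that branch lapses and is disregarded.
The 1/2 is divided into 2 equal shares of 1/4 among Magnus, Kolbein.
Magnus predeceased; the 1/4 allotted to Magnus's branch passes to Magnus's issue by representation.
The 1/4 is divided into 3 equal shares of 1/12 among Ragna, Liv, Trygve.
Ragna is living and takes 1/12.
Liv is living and takes 1/12.
Trygve is living and takes 1/12.
Kolbein predeceased; the 1/4 allotted to Kolbein's branch passes to Kolbein's issue by representation.
The 1/4 is divided into 2 equal shares of 1/8 among Dagny, Sindre.
Dagny is living and takes 1/8.
Sindre is living and takes 1/8.

Dagny 1/8; Hallvard 1/2; Liv 1/12; Ragna 1/12; Sindre 1/8; Trygve 1/12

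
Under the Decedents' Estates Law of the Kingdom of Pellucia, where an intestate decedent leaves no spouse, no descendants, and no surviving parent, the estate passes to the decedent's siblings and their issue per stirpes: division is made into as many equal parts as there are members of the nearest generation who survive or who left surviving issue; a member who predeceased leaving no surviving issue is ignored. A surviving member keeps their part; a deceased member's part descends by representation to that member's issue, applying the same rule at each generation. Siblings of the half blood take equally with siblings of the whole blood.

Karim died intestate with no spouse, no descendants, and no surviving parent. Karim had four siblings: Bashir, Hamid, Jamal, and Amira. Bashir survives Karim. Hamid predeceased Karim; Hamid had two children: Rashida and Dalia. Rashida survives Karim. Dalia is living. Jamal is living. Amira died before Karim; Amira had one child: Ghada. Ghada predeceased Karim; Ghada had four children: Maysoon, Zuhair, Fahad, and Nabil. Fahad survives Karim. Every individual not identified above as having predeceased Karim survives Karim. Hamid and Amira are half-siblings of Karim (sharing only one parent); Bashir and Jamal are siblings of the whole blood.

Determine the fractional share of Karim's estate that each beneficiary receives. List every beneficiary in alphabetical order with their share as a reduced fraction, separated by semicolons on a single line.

No spouse, descendants, or parent survives, so the estate passes to Karim's siblings per stirpes.
Half-blood and whole-blood siblings take equally under the stated rule.
The estate is divided into 4 equal shares of 1/4 among Bashir, Hamid, Jamal, Amira.
Bashir is living and takes 1/4.
Hamid predeceased; the 1/4 allotted to Hamid's branch passes to Hamid's issue by representation.
The 1/4 is divided into 2 equal shares of 1/8 among Rashida, Dalia.
Rashida is living and takes 1/8.
Dalia is living and takes 1/8.
Jamal is living and takes 1/4.
Amira predeceased; the 1/4 allotted to Amira's branch passes to Amira's issue by representation.
Ghada's line is the sole branch at this level, so the full 1/4 passes to Ghada's issue by representation.
The 1/4 is divided into 4 equal shares of 1/16 among Maysoon, Zuhair, Fahad, Nabil.
Maysoon is living and takes 1/16.
Zuhair is living and takes 1/16.
Fahad is living and takes 1/16.
Nabil is living and takes 1/16.

Bashir 1/4; Dalia 1/8; Fahad 1/16; Jamal 1/4; Maysoon 1/16; Nabil 1/16; Rashida 1/8; Zuhair 1/16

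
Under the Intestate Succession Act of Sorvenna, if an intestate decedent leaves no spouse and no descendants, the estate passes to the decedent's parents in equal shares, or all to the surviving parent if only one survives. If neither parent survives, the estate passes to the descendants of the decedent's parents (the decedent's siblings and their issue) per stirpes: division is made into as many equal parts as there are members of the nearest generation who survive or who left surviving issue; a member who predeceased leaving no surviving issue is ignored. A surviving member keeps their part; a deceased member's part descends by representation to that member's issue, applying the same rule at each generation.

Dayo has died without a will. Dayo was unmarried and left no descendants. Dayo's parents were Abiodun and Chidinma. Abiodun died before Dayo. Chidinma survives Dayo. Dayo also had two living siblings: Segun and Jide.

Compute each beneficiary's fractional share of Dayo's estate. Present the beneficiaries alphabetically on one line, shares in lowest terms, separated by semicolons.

Chidinma 1

Only one parent, Chidinma, survives, so Chidinma takes the entire estate. The siblings take nothing because a surviving parent has priority.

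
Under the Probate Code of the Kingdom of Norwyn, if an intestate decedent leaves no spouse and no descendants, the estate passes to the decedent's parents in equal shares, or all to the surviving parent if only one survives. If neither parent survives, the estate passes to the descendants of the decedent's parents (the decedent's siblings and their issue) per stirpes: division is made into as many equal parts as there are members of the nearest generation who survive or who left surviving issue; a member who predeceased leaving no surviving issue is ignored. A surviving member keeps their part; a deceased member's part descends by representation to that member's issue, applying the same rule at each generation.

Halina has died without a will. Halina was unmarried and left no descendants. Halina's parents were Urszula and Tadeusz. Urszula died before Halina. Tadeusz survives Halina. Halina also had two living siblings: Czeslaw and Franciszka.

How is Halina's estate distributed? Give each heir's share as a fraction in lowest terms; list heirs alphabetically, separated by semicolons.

Only one parent, Tadeusz, survives, so Tadeusz takes the entire estate. The siblings take nothing because a surviving parent has priority.

Tadeusz 1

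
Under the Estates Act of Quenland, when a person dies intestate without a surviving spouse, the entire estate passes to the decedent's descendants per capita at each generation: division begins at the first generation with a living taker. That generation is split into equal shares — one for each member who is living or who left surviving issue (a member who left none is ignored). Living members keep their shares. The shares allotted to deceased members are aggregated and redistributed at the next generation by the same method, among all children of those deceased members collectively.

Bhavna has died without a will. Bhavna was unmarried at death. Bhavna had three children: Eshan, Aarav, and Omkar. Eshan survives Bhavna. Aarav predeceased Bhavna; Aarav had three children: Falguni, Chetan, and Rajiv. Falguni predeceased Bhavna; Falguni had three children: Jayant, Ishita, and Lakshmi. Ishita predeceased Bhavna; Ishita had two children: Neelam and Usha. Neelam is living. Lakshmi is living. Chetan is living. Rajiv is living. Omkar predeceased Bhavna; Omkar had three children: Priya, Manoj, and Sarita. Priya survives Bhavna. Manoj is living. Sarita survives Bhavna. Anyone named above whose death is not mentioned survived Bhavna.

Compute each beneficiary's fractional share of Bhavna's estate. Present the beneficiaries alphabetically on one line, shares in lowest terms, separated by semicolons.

There is no surviving spouse, so the entire estate passes to Bhavna's descendants per capita at each generation.
At generation 1 (Eshan, Aarav, Omkar) there are 3 shares of (1)/3 = 1/3 each.
Living: Eshan — each takes 1/3.
Deceased: Aarav and Omkar. Their combined 2/3 is pooled and carried to generation 2.
At generation 2 (Falguni, Chetan, Rajiv, Priya, Manoj, Sarita) there are 6 shares of (2/3)/6 = 1/9 each.
Living: Chetan, Rajiv, Priya, Manoj, and Sarita — each takes 1/9.
Deceased: Falguni. That 1/9 share is carried to generation 3.
At generation 3 (Jayant, Ishita, Lakshmi) there are 3 shares of (1/9)/3 = 1/27 each.
Living: Jayant and Lakshmi — each takes 1/27.
Deceased: Ishita. That 1/27 share is carried to generation 4.
At generation 4 (Neelam, Usha) there are 2 shares of (1/27)/2 = 1/54 each.
Living: Neelam and Usha — each takes 1/54.

Chetan 1/9; Eshan 1/3; Jayant 1/27; Lakshmi 1/27; Manoj 1/9; Neelam 1/54; Priya 1/9; Rajiv 1/9; Sarita 1/9; Usha 1/54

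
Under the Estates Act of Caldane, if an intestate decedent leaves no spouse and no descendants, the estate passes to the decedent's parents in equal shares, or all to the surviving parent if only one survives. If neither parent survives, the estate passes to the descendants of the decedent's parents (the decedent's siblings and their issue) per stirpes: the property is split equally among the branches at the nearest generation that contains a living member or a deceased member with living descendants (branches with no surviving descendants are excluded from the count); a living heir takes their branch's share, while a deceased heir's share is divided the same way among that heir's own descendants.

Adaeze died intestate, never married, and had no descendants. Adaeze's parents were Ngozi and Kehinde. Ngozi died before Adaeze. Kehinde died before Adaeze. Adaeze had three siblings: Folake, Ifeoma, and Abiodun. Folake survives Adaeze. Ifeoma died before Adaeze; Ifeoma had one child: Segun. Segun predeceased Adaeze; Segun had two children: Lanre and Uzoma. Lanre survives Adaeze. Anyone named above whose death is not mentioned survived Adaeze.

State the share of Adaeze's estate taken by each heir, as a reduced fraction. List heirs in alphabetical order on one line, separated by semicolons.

Abiodun 1/3; Folake 1/3; Lanre 1/6; Uzoma 1/6

Neither parent survives and there are no descendants, so the estate passes to Adaeze's siblings and their issue per stirpes.
The estate is divided into 3 equal shares of 1/3 among Folake, Ifeoma, Abiodun.
Folake is living and takes 1/3.
Ifeoma predeceased; the 1/3 allotted to Ifeoma's branch passes to Ifeoma's issue by representation.
Segun's line is the sole branch at this level, so the full 1/3 passes to Segun's issue by representation.
The 1/3 is divided into 2 equal shares of 1/6 among Lanre, Uzoma.
Lanre is living and takes 1/6.
Uzoma is living and takes 1/6.
Abiodun is living and takes 1/3.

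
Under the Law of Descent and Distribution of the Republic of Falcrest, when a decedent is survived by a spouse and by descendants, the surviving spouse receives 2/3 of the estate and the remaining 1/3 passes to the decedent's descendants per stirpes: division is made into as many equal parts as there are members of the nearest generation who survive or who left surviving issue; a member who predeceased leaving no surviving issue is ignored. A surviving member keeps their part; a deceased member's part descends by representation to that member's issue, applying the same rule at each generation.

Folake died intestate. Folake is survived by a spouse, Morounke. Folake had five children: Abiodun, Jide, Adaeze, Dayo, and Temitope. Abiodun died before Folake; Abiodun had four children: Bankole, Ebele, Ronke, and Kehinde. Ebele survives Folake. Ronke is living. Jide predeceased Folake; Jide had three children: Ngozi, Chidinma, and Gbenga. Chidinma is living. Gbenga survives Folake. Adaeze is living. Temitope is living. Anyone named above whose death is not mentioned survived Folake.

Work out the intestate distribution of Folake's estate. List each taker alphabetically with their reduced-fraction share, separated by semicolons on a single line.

Adaeze 1/15; Bankole 1/60; Chidinma 1/45; Dayo 1/15; Ebele 1/60; Gbenga 1/45; Kehinde 1/60; Morounke 2/3; Ngozi 1/45; Ronke 1/60; Temitope 1/15

Morounke, as surviving spouse, takes 2/3.
The remaining 1/3 passes to Folake's descendants per stirpes.
The 1/3 is divided into 5 equal shares of 1/15 among Abiodun, Jide, Adaeze, Dayo, Temitope.
Abiodun predeceased; the 1/15 allotted to Abiodun's branch passes to Abiodun's issue by representation.
The 1/15 is divided into 4 equal shares of 1/60 among Bankole, Ebele, Ronke, Kehinde.
Bankole is living and takes 1/60.
Ebele is living and takes 1/60.
Ronke is living and takes 1/60.
Kehinde is living and takes 1/60.
Jide predeceased; the 1/15 allotted to Jide's branch passes to Jide's issue by representation.
The 1/15 is divided into 3 equal shares of 1/45 among Ngozi, Chidinma, Gbenga.
Ngozi is living and takes 1/45.
Chidinma is living and takes 1/45.
Gbenga is living and takes 1/45.
Adaeze is living and takes 1/15.
Dayo is living and takes 1/15.
Temitope is living and takes 1/15.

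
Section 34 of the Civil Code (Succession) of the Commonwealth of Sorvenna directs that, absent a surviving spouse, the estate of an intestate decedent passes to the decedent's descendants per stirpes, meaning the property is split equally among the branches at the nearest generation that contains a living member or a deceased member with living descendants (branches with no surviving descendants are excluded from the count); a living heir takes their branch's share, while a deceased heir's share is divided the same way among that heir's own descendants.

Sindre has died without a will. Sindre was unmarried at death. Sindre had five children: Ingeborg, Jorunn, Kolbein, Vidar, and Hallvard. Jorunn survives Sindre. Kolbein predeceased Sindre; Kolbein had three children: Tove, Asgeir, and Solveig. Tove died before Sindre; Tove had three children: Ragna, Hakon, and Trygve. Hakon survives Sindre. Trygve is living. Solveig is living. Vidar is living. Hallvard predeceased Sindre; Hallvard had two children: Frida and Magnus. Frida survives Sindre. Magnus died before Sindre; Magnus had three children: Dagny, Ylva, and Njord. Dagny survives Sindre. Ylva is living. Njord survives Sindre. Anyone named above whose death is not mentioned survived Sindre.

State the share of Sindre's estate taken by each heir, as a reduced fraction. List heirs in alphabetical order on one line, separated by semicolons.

There is no surviving spouse, so the entire estate passes to Sindre's descendants per stirpes.
The estate is divided into 5 equal shares of 1/5 among Ingeborg, Jorunn, Kolbein, Vidar, Hallvard.
Ingeborg is living and takes 1/5.
Jorunn is living and takes 1/5.
Kolbein predeceased; the 1/5 allotted to Kolbein's branch passes to Kolbein's issue by representation.
The 1/5 is divided into 3 equal shares of 1/15 among Tove, Asgeir, Solveig.
Tove predeceased; the 1/15 allotted to Tove's branch passes to Tove's issue by representation.
The 1/15 is divided into 3 equal shares of 1/45 among Ragna, Hakon, Trygve.
Ragna is living and takes 1/45.
Hakon is living and takes 1/45.
Trygve is living and takes 1/45.
Asgeir is living and takes 1/15.
Solveig is living and takes 1/15.
Vidar is living and takes 1/5.
Hallvard predeceased; the 1/5 allotted to Hallvard's branch passes to Hallvard's issue by representation.
The 1/5 is divided into 2 equal shares of 1/10 among Frida, Magnus.
Frida is living and takes 1/10.
Magnus predeceased; the 1/10 allotted to Magnus's branch passes to Magnus's issue by representation.
The 1/10 is divided into 3 equal shares of 1/30 among Dagny, Ylva, Njord.
Dagny is living and takes 1/30.
Ylva is living and takes 1/30.
Njord is living and takes 1/30.

Asgeir 1/15; Dagny 1/30; Frida 1/10; Hakon 1/45; Ingeborg 1/5; Jorunn 1/5; Njord 1/30; Ragna 1/45; Solveig 1/15; Trygve 1/45; Vidar 1/5; Ylva 1/30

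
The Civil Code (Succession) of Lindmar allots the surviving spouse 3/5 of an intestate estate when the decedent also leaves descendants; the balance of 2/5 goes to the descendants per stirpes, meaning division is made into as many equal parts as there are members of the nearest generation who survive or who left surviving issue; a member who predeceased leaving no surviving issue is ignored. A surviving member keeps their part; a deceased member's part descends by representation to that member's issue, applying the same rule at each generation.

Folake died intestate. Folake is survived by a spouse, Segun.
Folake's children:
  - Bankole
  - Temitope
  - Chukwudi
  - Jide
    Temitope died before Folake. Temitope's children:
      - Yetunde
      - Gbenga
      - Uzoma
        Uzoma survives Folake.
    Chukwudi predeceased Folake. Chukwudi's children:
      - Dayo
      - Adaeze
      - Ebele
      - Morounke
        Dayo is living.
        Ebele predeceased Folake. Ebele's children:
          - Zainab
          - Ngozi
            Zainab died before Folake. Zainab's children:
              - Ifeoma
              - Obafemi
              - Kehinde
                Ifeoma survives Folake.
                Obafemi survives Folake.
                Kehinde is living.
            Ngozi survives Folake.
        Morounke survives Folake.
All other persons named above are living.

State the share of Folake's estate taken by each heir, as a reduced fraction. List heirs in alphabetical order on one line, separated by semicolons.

Segun, as surviving spouse, takes 3/5.
The remaining 2/5 passes to Folake's descendants per stirpes.
The 2/5 is divided into 4 equal shares of 1/10 among Bankole, Temitope, Chukwudi, Jide.
Bankole is living and takes 1/10.
Temitope predeceased; the 1/10 allotted to Temitope's branch passes to Temitope's issue by representation.
The 1/10 is divided into 3 equal shares of 1/30 among Yetunde, Gbenga, Uzoma.
Yetunde is living and takes 1/30.
Gbenga is living and takes 1/30.
Uzoma is living and takes 1/30.
Chukwudi predeceased; the 1/10 allotted to Chukwudi's branch passes to Chukwudi's issue by representation.
The 1/10 is divided into 4 equal shares of 1/40 among Dayo, Adaeze, Ebele, Morounke.
Dayo is living and takes 1/40.
Adaeze is living and takes 1/40.
Ebele predeceased; the 1/40 allotted to Ebele's branch passes to Ebele's issue by representation.
The 1/40 is divided into 2 equal shares of 1/80 among Zainab, Ngozi.
Zainab predeceased; the 1/80 allotted to Zainab's branch passes to Zainab's issue by representation.
The 1/80 is divided into 3 equal shares of 1/240 among Ifeoma, Obafemi, Kehinde.
Ifeoma is living and takes 1/240.
Obafemi is living and takes 1/240.
Kehinde is living and takes 1/240.
Ngozi is living and takes 1/80.
Morounke is living and takes 1/40.
Jide is living and takes 1/10.

Adaeze 1/40; Bankole 1/10; Dayo 1/40; Gbenga 1/30; Ifeoma 1/240; Jide 1/10; Kehinde 1/240; Morounke 1/40; Ngozi 1/80; Obafemi 1/240; Segun 3/5; Uzoma 1/30; Yetunde 1/30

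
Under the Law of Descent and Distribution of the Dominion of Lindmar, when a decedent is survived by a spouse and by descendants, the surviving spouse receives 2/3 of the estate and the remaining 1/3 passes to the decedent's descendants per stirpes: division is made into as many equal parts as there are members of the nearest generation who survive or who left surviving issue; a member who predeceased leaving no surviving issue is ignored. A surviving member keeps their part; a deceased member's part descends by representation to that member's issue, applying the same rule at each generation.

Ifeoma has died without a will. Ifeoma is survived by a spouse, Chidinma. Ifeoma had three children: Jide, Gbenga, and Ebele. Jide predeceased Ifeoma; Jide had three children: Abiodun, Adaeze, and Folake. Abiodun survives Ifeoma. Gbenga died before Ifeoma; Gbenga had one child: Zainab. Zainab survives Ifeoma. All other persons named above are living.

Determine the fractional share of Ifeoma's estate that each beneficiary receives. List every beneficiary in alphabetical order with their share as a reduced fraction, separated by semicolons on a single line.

Chidinma, as surviving spouse, takes 2/3.
The remaining 1/3 passes to Ifeoma's descendants per stirpes.
The 1/3 is divided into 3 equal shares of 1/9 among Jide, Gbenga, Ebele.
Jide predeceased; the 1/9 allotted to Jide's branch passes to Jide's issue by representation.
The 1/9 is divided into 3 equal shares of 1/27 among Abiodun, Adaeze, Folake.
Abiodun is living and takes 1/27.
Adaeze is living and takes 1/27.
Folake is living and takes 1/27.
Gbenga predeceased; the 1/9 allotted to Gbenga's branch passes to Gbenga's issue by representation.
Zainab is the sole taker at this level and receives the full 1/9.
Ebele is living and takes 1/9.

Abiodun 1/27; Adaeze 1/27; Chidinma 2/3; Ebele 1/9; Folake 1/27; Zainab 1/9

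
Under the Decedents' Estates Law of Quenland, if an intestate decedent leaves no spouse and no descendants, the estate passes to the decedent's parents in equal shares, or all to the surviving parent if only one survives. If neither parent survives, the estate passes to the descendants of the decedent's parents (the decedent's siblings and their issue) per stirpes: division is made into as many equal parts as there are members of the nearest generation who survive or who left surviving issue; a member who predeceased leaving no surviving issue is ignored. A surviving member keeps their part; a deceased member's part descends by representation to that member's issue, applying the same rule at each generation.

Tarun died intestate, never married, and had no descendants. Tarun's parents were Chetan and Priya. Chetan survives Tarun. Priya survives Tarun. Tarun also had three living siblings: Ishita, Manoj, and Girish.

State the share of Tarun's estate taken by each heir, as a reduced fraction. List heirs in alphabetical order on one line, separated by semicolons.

Both parents survive, so Chetan and Priya each take 1/2. The siblings take nothing because a surviving parent has priority.

Chetan 1/2; Priya 1/2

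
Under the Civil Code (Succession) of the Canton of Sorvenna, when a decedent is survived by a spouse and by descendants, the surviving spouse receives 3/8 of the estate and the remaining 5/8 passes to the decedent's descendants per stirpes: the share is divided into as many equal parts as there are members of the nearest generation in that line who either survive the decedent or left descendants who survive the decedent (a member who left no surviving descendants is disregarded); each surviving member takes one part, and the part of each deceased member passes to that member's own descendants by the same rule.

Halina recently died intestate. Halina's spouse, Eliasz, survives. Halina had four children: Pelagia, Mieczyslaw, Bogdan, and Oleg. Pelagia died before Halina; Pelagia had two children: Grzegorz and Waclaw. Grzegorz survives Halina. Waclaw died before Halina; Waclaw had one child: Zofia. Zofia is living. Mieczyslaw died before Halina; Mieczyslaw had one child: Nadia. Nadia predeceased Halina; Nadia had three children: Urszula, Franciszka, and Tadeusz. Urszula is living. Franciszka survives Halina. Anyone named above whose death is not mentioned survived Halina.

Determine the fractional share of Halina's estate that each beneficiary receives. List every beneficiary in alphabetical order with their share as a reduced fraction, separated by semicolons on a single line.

Eliasz, as surviving spouse, takes 3/8.
The remaining 5/8 passes to Halina's descendants per stirpes.
The 5/8 is divided into 4 equal shares of 5/32 among Pelagia, Mieczyslaw, Bogdan, Oleg.
Pelagia predeceased; the 5/32 allotted to Pelagia's branch passes to Pelagia's issue by representation.
The 5/32 is divided into 2 equal shares of 5/64 among Grzegorz, Waclaw.
Grzegorz is living and takes 5/64.
Waclaw predeceased; the 5/64 allotted to Waclaw's branch passes to Waclaw's issue by representation.
Zofia is the sole taker at this level and receives the full 5/64.
Mieczyslaw predeceased; the 5/32 allotted to Mieczyslaw's branch passes to Mieczyslaw's issue by representation.
Nadia's line is the sole branch at this level, so the full 5/32 passes to Nadia's issue by representation.
The 5/32 is divided into 3 equal shares of 5/96 among Urszula, Franciszka, Tadeusz.
Urszula is living and takes 5/96.
Franciszka is living and takes 5/96.
Tadeusz is living and takes 5/96.
Bogdan is living and takes 5/32.
Oleg is living and takes 5/32.

Bogdan 5/32; Eliasz 3/8; Franciszka 5/96; Grzegorz 5/64; Oleg 5/32; Tadeusz 5/96; Urszula 5/96; Zofia 5/64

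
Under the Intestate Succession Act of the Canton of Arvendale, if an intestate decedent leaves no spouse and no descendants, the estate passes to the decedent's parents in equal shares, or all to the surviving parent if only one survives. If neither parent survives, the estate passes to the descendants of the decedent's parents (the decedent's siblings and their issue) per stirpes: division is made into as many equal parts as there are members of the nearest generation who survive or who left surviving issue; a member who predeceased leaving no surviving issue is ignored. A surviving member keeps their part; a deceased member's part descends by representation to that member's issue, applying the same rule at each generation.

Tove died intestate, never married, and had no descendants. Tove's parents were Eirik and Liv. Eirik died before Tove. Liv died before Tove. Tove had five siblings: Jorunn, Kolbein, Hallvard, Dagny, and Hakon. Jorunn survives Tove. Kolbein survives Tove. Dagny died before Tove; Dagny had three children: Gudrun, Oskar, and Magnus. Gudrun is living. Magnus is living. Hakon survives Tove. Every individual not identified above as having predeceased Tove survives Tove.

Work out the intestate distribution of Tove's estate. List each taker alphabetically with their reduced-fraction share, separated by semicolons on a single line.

Gudrun 1/15; Hakon 1/5; Hallvard 1/5; Jorunn 1/5; Kolbein 1/5; Magnus 1/15; Oskar 1/15

Neither parent survives and there are no descendants, so the estate passes to Tove's siblings and their issue per stirpes.
The estate is divided into 5 equal shares of 1/5 among Jorunn, Kolbein, Hallvard, Dagny, Hakon.
Jorunn is living and takes 1/5.
Kolbein is living and takes 1/5.
Hallvard is living and takes 1/5.
Dagny predeceased; the 1/5 allotted to Dagny's branch passes to Dagny's issue by representation.
The 1/5 is divided into 3 equal shares of 1/15 among Gudrun, Oskar, Magnus.
Gudrun is living and takes 1/15.
Oskar is living and takes 1/15.
Magnus is living and takes 1/15.
Hakon is living and takes 1/5.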